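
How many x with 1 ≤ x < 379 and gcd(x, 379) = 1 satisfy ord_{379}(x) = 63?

φ(379) = 379 − 1 = 378 = 2 · 3^3 · 7.
(Z/379Z)^× is cyclic (|G| = 378); a cyclic group of order m has exactly φ(d) elements of each order d | m, and none otherwise.
63 = 3^2 · 7 divides 378, and φ(63) = 36.

36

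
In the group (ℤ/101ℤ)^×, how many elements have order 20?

8

φ(101) = 101 − 1 = 100 = 2^2 · 5^2.
Since (Z/101Z)^× is cyclic of order 100, the number of elements of order d is φ(d) when d | 100 and 0 otherwise.
20 = 2^2 · 5 divides 100, and φ(20) = 8.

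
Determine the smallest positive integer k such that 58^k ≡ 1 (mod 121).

55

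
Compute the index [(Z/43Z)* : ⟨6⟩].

14

The order of 6 must divide φ(43) = 43 − 1 = 42 = 2 · 3 · 7.
Divisors of 42: 1, 2, 3, 6, 7, 14, 21, 42.
Test each divisor d:
6^1 ≡ 6 (mod 43)
6^2 ≡ 36 (mod 43)
6^3 ≡ 1 (mod 43) ✓
The order of 6 is 3, so the subgroup it generates has 3 elements.
The index is φ(43) / ord(6) = 42 / 3 = 14.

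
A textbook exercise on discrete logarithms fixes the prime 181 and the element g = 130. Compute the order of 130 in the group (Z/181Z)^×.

60

Since 130 ∈ (Z/181Z)^×, its order divides φ(181) = 181 − 1 = 180 = 2^2 · 3^2 · 5.
Divisors of 180: 1, 2, 3, 4, 5, 6, 9, 10, 12, 15, 18, 20, 30, 36, 45, 60, 90, 180.
Evaluate successive powers at the divisors of 180:
130^1 ≡ 130 (mod 181)
130^2 ≡ 67 (mod 181)
130^3 ≡ 22 (mod 181)
130^4 ≡ 145 (mod 181)
130^5 ≡ 26 (mod 181)
130^6 ≡ 122 (mod 181)
130^9 ≡ 150 (mod 181)
130^10 ≡ 133 (mod 181)
130^12 ≡ 42 (mod 181)
130^15 ≡ 19 (mod 181)
130^18 ≡ 56 (mod 181)
130^20 ≡ 132 (mod 181)
130^30 ≡ 180 (mod 181)
130^36 ≡ 59 (mod 181)
130^45 ≡ 162 (mod 181)
130^60 ≡ 1 (mod 181) ✓
Hence ord(130) = 60.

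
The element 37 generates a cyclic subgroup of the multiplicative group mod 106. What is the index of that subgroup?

2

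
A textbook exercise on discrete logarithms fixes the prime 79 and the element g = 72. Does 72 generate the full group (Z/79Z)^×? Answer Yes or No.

φ(79) = 79 − 1 = 78 = 2 · 3 · 13.
Test 72^(78/q) mod 79 for each prime factor q of 78:
72^39 ≡ 1 (mod 79)  [q = 2: ≡ 1 ✗]
72^26 ≡ 55 (mod 79)  [q = 3: ≢ 1 ✓]
72^6 ≡ 18 (mod 79)  [q = 13: ≢ 1 ✓]
The check at q = 2 fails, so 72 generates a proper subgroup.

No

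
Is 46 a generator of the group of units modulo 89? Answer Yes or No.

Yes

φ(89) = 89 − 1 = 88 = 2^3 · 11.
Test 46^(88/q) mod 89 for each prime factor q of 88:
46^44 ≡ 88 (mod 89)  [q = 2: ≢ 1 ✓]
46^8 ≡ 67 (mod 89)  [q = 11: ≢ 1 ✓]
Every test exponent gives a nontrivial residue, hence 46 generates the full group.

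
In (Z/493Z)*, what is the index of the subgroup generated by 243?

4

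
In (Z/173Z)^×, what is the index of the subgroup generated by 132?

4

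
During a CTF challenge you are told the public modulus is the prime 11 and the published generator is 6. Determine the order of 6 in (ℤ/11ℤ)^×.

10

Since 6 ∈ (Z/11Z)^×, its order divides φ(11) = 11 − 1 = 10 = 2 · 5.
Divisors of 10: 1, 2, 5, 10.
Test each divisor d:
6^1 ≡ 6 (mod 11)
6^2 ≡ 3 (mod 11)
6^5 ≡ 10 (mod 11)
6^10 ≡ 1 (mod 11) ✓
Hence ord(6) = 10.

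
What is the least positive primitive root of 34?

3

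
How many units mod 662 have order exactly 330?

80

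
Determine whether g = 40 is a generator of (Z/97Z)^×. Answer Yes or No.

Yes

φ(97) = 97 − 1 = 96 = 2^5 · 3.
It suffices to check that the order of 40 is not a proper divisor of 96: compute 40^(96/q) for q ∈ {2, 3}.
40^48 ≡ 96 (mod 97)  [q = 2: ≢ 1 ✓]
40^32 ≡ 35 (mod 97)  [q = 3: ≢ 1 ✓]
All checks pass, so 40 has order 96 and is a primitive root modulo 97.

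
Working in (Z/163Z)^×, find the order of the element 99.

Since 99 ∈ (Z/163Z)^×, its order divides φ(163) = 163 − 1 = 162 = 2 · 3^4.
Divisors of 162: 1, 2, 3, 6, 9, 18, 27, 54, 81, 162.
Check 99^d mod 163 for each divisor in increasing order:
99^1 ≡ 99 (mod 163)
99^2 ≡ 21 (mod 163)
99^3 ≡ 123 (mod 163)
99^6 ≡ 133 (mod 163)
99^9 ≡ 59 (mod 163)
99^18 ≡ 58 (mod 163)
99^27 ≡ 162 (mod 163)
99^54 ≡ 1 (mod 163) ✓
The smallest such exponent is 54, so the order of 99 is 54.

54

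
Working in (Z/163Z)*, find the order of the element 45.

162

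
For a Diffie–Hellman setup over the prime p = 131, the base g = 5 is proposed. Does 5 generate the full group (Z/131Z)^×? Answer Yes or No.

φ(131) = 131 − 1 = 130 = 2 · 5 · 13.
It suffices to check that the order of 5 is not a proper divisor of 130: compute 5^(130/q) for q ∈ {2, 5, 13}.
5^65 ≡ 1 (mod 131)  [q = 2: ≡ 1 ✗]
5^26 ≡ 53 (mod 131)  [q = 5: ≢ 1 ✓]
5^10 ≡ 99 (mod 131)  [q = 13: ≢ 1 ✓]
5^65 ≡ 1 shows ord(5) | 65, strictly less than φ(131); not a primitive root.

No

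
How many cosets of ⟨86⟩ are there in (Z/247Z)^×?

6

The order of 86 must divide φ(247) = φ(13·19) = (13−1)·(19−1) = 12·18 = 216 = 2^3 · 3^3.
Divisors of 216: 1, 2, 3, 4, 6, 8, 9, 12, 18, 24, 27, 36, 54, 72, 108, 216.
Check 86^d mod 247 for each divisor in increasing order:
86^1 ≡ 86 (mod 247)
86^2 ≡ 233 (mod 247)
86^3 ≡ 31 (mod 247)
86^4 ≡ 196 (mod 247)
86^6 ≡ 220 (mod 247)
86^8 ≡ 131 (mod 247)
86^9 ≡ 151 (mod 247)
86^12 ≡ 235 (mod 247)
86^18 ≡ 77 (mod 247)
86^24 ≡ 144 (mod 247)
86^27 ≡ 18 (mod 247)
86^36 ≡ 1 (mod 247) ✓
So ord_247(86) = 36, hence |⟨86⟩| = 36.
[(Z/247Z)^× : ⟨86⟩] = 216/36 = 6.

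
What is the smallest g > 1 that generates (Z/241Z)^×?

7

φ(241) = 241 − 1 = 240 = 2^4 · 3 · 5.
g is a primitive root iff g^(240/q) ≢ 1 (mod 241) for each prime q ∈ {2, 3, 5}.
g = 2: 2^120 ≡ 1 — hits 1, so not a primitive root.
g = 3: 3^120 ≡ 1 — hits 1, so not a primitive root.
g = 4: 4^120 ≡ 1 — hits 1, so not a primitive root.
g = 5: 5^120 ≡ 1 — hits 1, so not a primitive root.
g = 6: 6^120 ≡ 1 — hits 1, so not a primitive root.
g = 7: 7^120 ≡ 240; 7^80 ≡ 15; 7^48 ≡ 91 — none is 1, so 7 is a primitive root.
Hence the least primitive root of 241 is 7.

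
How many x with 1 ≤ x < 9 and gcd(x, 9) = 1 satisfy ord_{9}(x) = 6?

φ(9) = φ(3^2) = 3·(3−1) = 6 = 2 · 3.
In a cyclic group of order 6, there are φ(d) elements of order d for each divisor d of 6, and zero for non-divisors.
6 = 2 · 3 divides 6, and φ(6) = 2.

2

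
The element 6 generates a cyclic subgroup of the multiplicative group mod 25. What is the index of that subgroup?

By Lagrange's theorem, ord_25(6) divides φ(25) = φ(5^2) = 5·(5−1) = 20 = 2^2 · 5.
Divisors of 20: 1, 2, 4, 5, 10, 20.
Test each divisor d:
6^1 ≡ 6 (mod 25)
6^2 ≡ 11 (mod 25)
6^4 ≡ 21 (mod 25)
6^5 ≡ 1 (mod 25) ✓
Thus |⟨6⟩| = ord(6) = 5.
The index is φ(25) / ord(6) = 20 / 5 = 4.

4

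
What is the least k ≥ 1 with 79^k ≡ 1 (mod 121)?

The order of 79 must divide φ(121) = φ(11^2) = 11·(11−1) = 110 = 2 · 5 · 11.
Divisors of 110: 1, 2, 5, 10, 11, 22, 55, 110.
Test each divisor d:
79^1 ≡ 79 (mod 121)
79^2 ≡ 70 (mod 121)
79^5 ≡ 21 (mod 121)
79^10 ≡ 78 (mod 121)
79^11 ≡ 112 (mod 121)
79^22 ≡ 81 (mod 121)
79^55 ≡ 120 (mod 121)
79^110 ≡ 1 (mod 121) ✓
Therefore the multiplicative order of 79 modulo 121 is 110.

110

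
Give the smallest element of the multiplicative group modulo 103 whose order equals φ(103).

φ(103) = 103 − 1 = 102 = 2 · 3 · 17.
g is a primitive root iff g^(102/q) ≢ 1 (mod 103) for each prime q ∈ {2, 3, 17}.
g = 2: 2^51 ≡ 1 — hits 1, so not a primitive root.
g = 3: 3^51 ≡ 102; 3^34 ≡ 1 — hits 1, so not a primitive root.
g = 4: 4^51 ≡ 1 — hits 1, so not a primitive root.
g = 5: 5^51 ≡ 102; 5^34 ≡ 56; 5^6 ≡ 72 — none is 1, so 5 is a primitive root.
So 5 is the smallest generator of (Z/103Z)^×.

5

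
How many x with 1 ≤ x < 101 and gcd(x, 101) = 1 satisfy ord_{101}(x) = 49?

φ(101) = 101 − 1 = 100 = 2^2 · 5^2.
Since (Z/101Z)^× is cyclic of order 100, the number of elements of order d is φ(d) when d | 100 and 0 otherwise.
49 does not divide 100, so no element of (Z/101Z)^× has order 49.

0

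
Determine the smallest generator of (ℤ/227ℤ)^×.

2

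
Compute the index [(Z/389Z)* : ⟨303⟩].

Since 303 ∈ (Z/389Z)^×, its order divides φ(389) = 389 − 1 = 388 = 2^2 · 97.
Divisors of 388: 1, 2, 4, 97, 194, 388.
Compute 303^d (mod 389) for the divisors d until we hit 1:
303^1 ≡ 303 (mod 389)
303^2 ≡ 5 (mod 389)
303^4 ≡ 25 (mod 389)
303^97 ≡ 1 (mod 389) ✓
The order of 303 is 97, so the subgroup it generates has 97 elements.
The index is φ(389) / ord(303) = 388 / 97 = 4.

4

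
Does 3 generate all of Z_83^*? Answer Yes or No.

No

φ(83) = 83 − 1 = 82 = 2 · 41.
Test 3^(82/q) mod 83 for each prime factor q of 82:
3^41 ≡ 1 (mod 83)  [q = 2: ≡ 1 ✗]
3^2 ≡ 9 (mod 83)  [q = 41: ≢ 1 ✓]
The check at q = 2 fails, so 3 generates a proper subgroup.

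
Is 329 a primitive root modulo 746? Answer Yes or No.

Yes

φ(746) = φ(2)·φ(373) = 1·372 = 372 = 2^2 · 3 · 31.
Test 329^(372/q) mod 746 for each prime factor q of 372:
329^186 ≡ 745 (mod 746)  [q = 2: ≢ 1 ✓]
329^124 ≡ 657 (mod 746)  [q = 3: ≢ 1 ✓]
329^12 ≡ 213 (mod 746)  [q = 31: ≢ 1 ✓]
All checks pass, so 329 has order 372 and is a primitive root modulo 746.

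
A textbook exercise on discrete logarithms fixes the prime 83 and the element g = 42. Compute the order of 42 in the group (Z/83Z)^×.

ord(42) | φ(83) = 83 − 1 = 82 = 2 · 41.
Divisors of 82: 1, 2, 41, 82.
Test each divisor d:
42^1 ≡ 42 (mod 83)
42^2 ≡ 21 (mod 83)
42^41 ≡ 82 (mod 83)
42^82 ≡ 1 (mod 83) ✓
So ord_83(42) = 82.

82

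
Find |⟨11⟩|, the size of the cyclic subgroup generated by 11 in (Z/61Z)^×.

The order of 11 must divide φ(61) = 61 − 1 = 60 = 2^2 · 3 · 5.
Divisors of 60: 1, 2, 3, 4, 5, 6, 10, 12, 15, 20, 30, 60.
Evaluate successive powers at the divisors of 60:
11^1 ≡ 11 (mod 61)
11^2 ≡ 60 (mod 61)
11^3 ≡ 50 (mod 61)
11^4 ≡ 1 (mod 61) ✓
The smallest such exponent is 4, so the order of 11 is 4.

4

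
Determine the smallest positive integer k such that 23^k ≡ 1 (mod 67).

33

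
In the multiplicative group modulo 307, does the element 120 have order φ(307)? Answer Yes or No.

φ(307) = 307 − 1 = 306 = 2 · 3^2 · 17.
Test 120^(306/q) mod 307 for each prime factor q of 306:
120^153 ≡ 306 (mod 307)  [q = 2: ≢ 1 ✓]
120^102 ≡ 289 (mod 307)  [q = 3: ≢ 1 ✓]
120^18 ≡ 102 (mod 307)  [q = 17: ≢ 1 ✓]
All checks pass, so 120 has order 306 and is a primitive root modulo 307.

Yes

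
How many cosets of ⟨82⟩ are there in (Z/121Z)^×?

2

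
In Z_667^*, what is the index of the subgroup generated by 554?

2

Since 554 ∈ (Z/667Z)^×, its order divides φ(667) = φ(23·29) = (23−1)·(29−1) = 22·28 = 616 = 2^3 · 7 · 11.
Divisors of 616: 1, 2, 4, 7, 8, 11, 14, 22, 28, 44, 56, 77, 88, 154, 308, 616.
Test each divisor d:
554^1 ≡ 554
554^2 ≡ 96
554^4 ≡ 545
554^7 ≡ 128
554^8 ≡ 210
554^11 ≡ 392
554^14 ≡ 376
554^22 ≡ 254
554^28 ≡ 639
554^44 ≡ 484
554^56 ≡ 117
554^77 ≡ 162
554^88 ≡ 139
554^154 ≡ 231
554^308 ≡ 1
Thus |⟨554⟩| = ord(554) = 308.
[(Z/667Z)^× : ⟨554⟩] = 616/308 = 2.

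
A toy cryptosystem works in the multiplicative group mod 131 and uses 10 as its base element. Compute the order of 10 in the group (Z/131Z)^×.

130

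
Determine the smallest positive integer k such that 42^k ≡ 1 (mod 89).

ord(42) | φ(89) = 89 − 1 = 88 = 2^3 · 11.
Divisors of 88: 1, 2, 4, 8, 11, 22, 44, 88.
Evaluate successive powers at the divisors of 88:
42^1 ≡ 42
42^2 ≡ 73
42^4 ≡ 78
42^8 ≡ 32
42^11 ≡ 34
42^22 ≡ 88
42^44 ≡ 1
The smallest such exponent is 44, so the order of 42 is 44.

44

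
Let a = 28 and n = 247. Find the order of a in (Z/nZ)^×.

ord(28) | φ(247) = φ(13·19) = (13−1)·(19−1) = 12·18 = 216 = 2^3 · 3^3.
Divisors of 216: 1, 2, 3, 4, 6, 8, 9, 12, 18, 24, 27, 36, 54, 72, 108, 216.
Check 28^d mod 247 for each divisor in increasing order:
28^1 ≡ 28
28^2 ≡ 43
28^3 ≡ 216
28^4 ≡ 120
28^6 ≡ 220
28^8 ≡ 74
28^9 ≡ 96
28^12 ≡ 235
28^18 ≡ 77
28^24 ≡ 144
28^27 ≡ 229
28^36 ≡ 1
Therefore the multiplicative order of 28 modulo 247 is 36.

36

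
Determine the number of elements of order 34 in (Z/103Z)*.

φ(103) = 103 − 1 = 102 = 2 · 3 · 17.
Since (Z/103Z)^× is cyclic of order 102, the number of elements of order d is φ(d) when d | 102 and 0 otherwise.
34 = 2 · 17 divides 102, and φ(34) = 16.

16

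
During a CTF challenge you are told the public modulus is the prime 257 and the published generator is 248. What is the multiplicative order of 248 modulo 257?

128

ord(248) | φ(257) = 257 − 1 = 256 = 2^8.
Divisors of 256: 1, 2, 4, 8, 16, 32, 64, 128, 256.
Evaluate successive powers at the divisors of 256:
248^1 ≡ 248
248^2 ≡ 81
248^4 ≡ 136
248^8 ≡ 249
248^16 ≡ 64
248^32 ≡ 241
248^64 ≡ 256
248^128 ≡ 1
The smallest such exponent is 128, so the order of 248 is 128.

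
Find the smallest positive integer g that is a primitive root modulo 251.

φ(251) = 251 − 1 = 250 = 2 · 5^3.
g is a primitive root iff g^(250/q) ≢ 1 (mod 251) for each prime q ∈ {2, 5}.
g = 2: 2^125 ≡ 250; 2^50 ≡ 1 — hits 1, so not a primitive root.
g = 3: 3^125 ≡ 1 — hits 1, so not a primitive root.
g = 4: 4^125 ≡ 1 — hits 1, so not a primitive root.
g = 5: 5^125 ≡ 1 — hits 1, so not a primitive root.
g = 6: 6^125 ≡ 250; 6^50 ≡ 219 — none is 1, so 6 is a primitive root.
Hence the least primitive root of 251 is 6.

6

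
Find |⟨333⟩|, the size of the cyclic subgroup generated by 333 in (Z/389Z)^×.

388

The order of 333 must divide φ(389) = 389 − 1 = 388 = 2^2 · 97.
Divisors of 388: 1, 2, 4, 97, 194, 388.
Compute 333^d (mod 389) for the divisors d until we hit 1:
333^1 ≡ 333 (mod 389)
333^2 ≡ 24 (mod 389)
333^4 ≡ 187 (mod 389)
333^97 ≡ 115 (mod 389)
333^194 ≡ 388 (mod 389)
333^388 ≡ 1 (mod 389) ✓
So ord_389(333) = 388.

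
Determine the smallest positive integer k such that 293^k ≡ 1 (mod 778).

194

By Lagrange's theorem, ord_778(293) divides φ(778) = φ(2)·φ(389) = 1·388 = 388 = 2^2 · 97.
Divisors of 388: 1, 2, 4, 97, 194, 388.
Evaluate successive powers at the divisors of 388:
293^1 ≡ 293
293^2 ≡ 269
293^4 ≡ 7
293^97 ≡ 777
293^194 ≡ 1
Therefore the multiplicative order of 293 modulo 778 is 194.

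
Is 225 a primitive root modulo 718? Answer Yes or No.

φ(718) = φ(2)·φ(359) = 1·358 = 358 = 2 · 179.
It suffices to check that the order of 225 is not a proper divisor of 358: compute 225^(358/q) for q ∈ {2, 179}.
225^179 ≡ 1 (mod 718)  [q = 2: ≡ 1 ✗]
225^2 ≡ 365 (mod 718)  [q = 179: ≢ 1 ✓]
Since 225^179 ≡ 1, the order of 225 divides 179 < 358, so 225 is not a primitive root.

No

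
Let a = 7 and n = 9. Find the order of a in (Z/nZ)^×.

3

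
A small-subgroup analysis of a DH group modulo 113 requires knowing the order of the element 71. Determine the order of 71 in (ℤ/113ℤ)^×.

16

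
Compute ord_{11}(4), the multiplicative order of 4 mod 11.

ord(4) | φ(11) = 11 − 1 = 10 = 2 · 5.
Divisors of 10: 1, 2, 5, 10.
Evaluate successive powers at the divisors of 10:
4^1 ≡ 4
4^2 ≡ 5
4^5 ≡ 1
The smallest such exponent is 5, so the order of 4 is 5.

5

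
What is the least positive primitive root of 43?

φ(43) = 43 − 1 = 42 = 2 · 3 · 7.
g is a primitive root iff g^(42/q) ≢ 1 (mod 43) for each prime q ∈ {2, 3, 7}.
g = 2: 2^21 ≡ 42; 2^14 ≡ 1 — hits 1, so not a primitive root.
g = 3: 3^21 ≡ 42; 3^14 ≡ 36; 3^6 ≡ 41 — none is 1, so 3 is a primitive root.
Hence the least primitive root of 43 is 3.

3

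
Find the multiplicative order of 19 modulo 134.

33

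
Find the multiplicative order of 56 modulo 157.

26

By Lagrange's theorem, ord_157(56) divides φ(157) = 157 − 1 = 156 = 2^2 · 3 · 13.
Divisors of 156: 1, 2, 3, 4, 6, 12, 13, 26, 39, 52, 78, 156.
Check 56^d mod 157 for each divisor in increasing order:
56^1 ≡ 56 (mod 157)
56^2 ≡ 153 (mod 157)
56^3 ≡ 90 (mod 157)
56^4 ≡ 16 (mod 157)
56^6 ≡ 93 (mod 157)
56^12 ≡ 14 (mod 157)
56^13 ≡ 156 (mod 157)
56^26 ≡ 1 (mod 157) ✓
So ord_157(56) = 26.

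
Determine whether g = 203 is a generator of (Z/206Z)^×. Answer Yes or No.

φ(206) = φ(2)·φ(103) = 1·102 = 102 = 2 · 3 · 17.
An element g generates (Z/206Z)^× iff g^(102/q) ≢ 1 (mod 206) for each prime q ∈ {2, 3, 17}.
203^51 ≡ 1 (mod 206)  [q = 2: ≡ 1 ✗]
203^34 ≡ 1 (mod 206)  [q = 3: ≡ 1 ✗]
203^6 ≡ 111 (mod 206)  [q = 17: ≢ 1 ✓]
203^51 ≡ 1 shows ord(203) | 51, strictly less than φ(206); not a primitive root.

No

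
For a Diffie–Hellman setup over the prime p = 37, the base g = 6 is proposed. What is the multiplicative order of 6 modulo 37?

4

ord(6) | φ(37) = 37 − 1 = 36 = 2^2 · 3^2.
Divisors of 36: 1, 2, 3, 4, 6, 9, 12, 18, 36.
Compute 6^d (mod 37) for the divisors d until we hit 1:
6^1 ≡ 6
6^2 ≡ 36
6^3 ≡ 31
6^4 ≡ 1
So ord_37(6) = 4.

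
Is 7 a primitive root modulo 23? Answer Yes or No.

φ(23) = 23 − 1 = 22 = 2 · 11.
An element g generates (Z/23Z)^× iff g^(22/q) ≢ 1 (mod 23) for each prime q ∈ {2, 11}.
7^11 ≡ 22 (mod 23)  [q = 2: ≢ 1 ✓]
7^2 ≡ 3 (mod 23)  [q = 11: ≢ 1 ✓]
Every test exponent gives a nontrivial residue, hence 7 generates the full group.

Yes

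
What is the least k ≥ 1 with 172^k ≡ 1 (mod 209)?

10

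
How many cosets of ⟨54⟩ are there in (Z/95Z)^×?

4

By Lagrange's theorem, ord_95(54) divides φ(95) = φ(5·19) = (5−1)·(19−1) = 4·18 = 72 = 2^3 · 3^2.
Divisors of 72: 1, 2, 3, 4, 6, 8, 9, 12, 18, 24, 36, 72.
Check 54^d mod 95 for each divisor in increasing order:
54^1 ≡ 54
54^2 ≡ 66
54^3 ≡ 49
54^4 ≡ 81
54^6 ≡ 26
54^8 ≡ 6
54^9 ≡ 39
54^12 ≡ 11
54^18 ≡ 1
The order of 54 is 18, so the subgroup it generates has 18 elements.
The index is φ(95) / ord(54) = 72 / 18 = 4.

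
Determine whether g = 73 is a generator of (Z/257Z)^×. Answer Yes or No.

φ(257) = 257 − 1 = 256 = 2^8.
73 is a primitive root mod 257 iff 73^(φ(257)/q) ≢ 1 for every prime q | φ(257), i.e. q ∈ {2}.
73^128 ≡ 1 (mod 257)  [q = 2: ≡ 1 ✗]
73^128 ≡ 1 shows ord(73) | 128, strictly less than φ(257); not a primitive root.

No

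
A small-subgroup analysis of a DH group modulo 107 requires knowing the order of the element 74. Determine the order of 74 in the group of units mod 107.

Since 74 ∈ (Z/107Z)^×, its order divides φ(107) = 107 − 1 = 106 = 2 · 53.
Divisors of 106: 1, 2, 53, 106.
Check 74^d mod 107 for each divisor in increasing order:
74^1 ≡ 74
74^2 ≡ 19
74^53 ≡ 106
74^106 ≡ 1
Hence ord(74) = 106.

106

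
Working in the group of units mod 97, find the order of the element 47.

8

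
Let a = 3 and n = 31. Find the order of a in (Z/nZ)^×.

30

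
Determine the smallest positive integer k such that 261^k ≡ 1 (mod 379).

378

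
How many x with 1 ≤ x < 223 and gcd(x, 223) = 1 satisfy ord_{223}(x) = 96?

0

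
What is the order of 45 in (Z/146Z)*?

72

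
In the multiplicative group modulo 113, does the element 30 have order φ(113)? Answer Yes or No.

φ(113) = 113 − 1 = 112 = 2^4 · 7.
An element g generates (Z/113Z)^× iff g^(112/q) ≢ 1 (mod 113) for each prime q ∈ {2, 7}.
30^56 ≡ 1 (mod 113)  [q = 2: ≡ 1 ✗]
30^16 ≡ 109 (mod 113)  [q = 7: ≢ 1 ✓]
The check at q = 2 fails, so 30 generates a proper subgroup.

No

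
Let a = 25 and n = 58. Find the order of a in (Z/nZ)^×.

7

By Lagrange's theorem, ord_58(25) divides φ(58) = φ(2)·φ(29) = 1·28 = 28 = 2^2 · 7.
Divisors of 28: 1, 2, 4, 7, 14, 28.
Test each divisor d:
25^1 ≡ 25
25^2 ≡ 45
25^4 ≡ 53
25^7 ≡ 1
Therefore the multiplicative order of 25 modulo 58 is 7.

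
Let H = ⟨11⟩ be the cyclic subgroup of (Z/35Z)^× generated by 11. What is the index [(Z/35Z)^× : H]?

ord(11) | φ(35) = φ(5·7) = (5−1)·(7−1) = 4·6 = 24 = 2^3 · 3.
Divisors of 24: 1, 2, 3, 4, 6, 8, 12, 24.
Compute 11^d (mod 35) for the divisors d until we hit 1:
11^1 ≡ 11 (mod 35)
11^2 ≡ 16 (mod 35)
11^3 ≡ 1 (mod 35) ✓
The order of 11 is 3, so the subgroup it generates has 3 elements.
Index = |(Z/35Z)^×| / |⟨11⟩| = 24 / 3 = 8.

8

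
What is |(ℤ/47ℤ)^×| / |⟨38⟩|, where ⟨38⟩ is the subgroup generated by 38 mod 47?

1

The order of 38 must divide φ(47) = 47 − 1 = 46 = 2 · 23.
Divisors of 46: 1, 2, 23, 46.
Evaluate successive powers at the divisors of 46:
38^1 ≡ 38 (mod 47)
38^2 ≡ 34 (mod 47)
38^23 ≡ 46 (mod 47)
38^46 ≡ 1 (mod 47) ✓
So ord_47(38) = 46, hence |⟨38⟩| = 46.
[(Z/47Z)^× : ⟨38⟩] = 46/46 = 1.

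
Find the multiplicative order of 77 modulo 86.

42

ord(77) | φ(86) = φ(2)·φ(43) = 1·42 = 42 = 2 · 3 · 7.
Divisors of 42: 1, 2, 3, 6, 7, 14, 21, 42.
Test each divisor d:
77^1 ≡ 77
77^2 ≡ 81
77^3 ≡ 45
77^6 ≡ 47
77^7 ≡ 7
77^14 ≡ 49
77^21 ≡ 85
77^42 ≡ 1
Therefore the multiplicative order of 77 modulo 86 is 42.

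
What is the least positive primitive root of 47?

5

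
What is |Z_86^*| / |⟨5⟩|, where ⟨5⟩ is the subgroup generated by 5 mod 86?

1

Since 5 ∈ (Z/86Z)^×, its order divides φ(86) = φ(2)·φ(43) = 1·42 = 42 = 2 · 3 · 7.
Divisors of 42: 1, 2, 3, 6, 7, 14, 21, 42.
Check 5^d mod 86 for each divisor in increasing order:
5^1 ≡ 5 (mod 86)
5^2 ≡ 25 (mod 86)
5^3 ≡ 39 (mod 86)
5^6 ≡ 59 (mod 86)
5^7 ≡ 37 (mod 86)
5^14 ≡ 79 (mod 86)
5^21 ≡ 85 (mod 86)
5^42 ≡ 1 (mod 86) ✓
Thus |⟨5⟩| = ord(5) = 42.
[(Z/86Z)^× : ⟨5⟩] = 42/42 = 1.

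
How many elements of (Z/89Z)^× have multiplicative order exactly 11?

φ(89) = 89 − 1 = 88 = 2^3 · 11.
Since (Z/89Z)^× is cyclic of order 88, the number of elements of order d is φ(d) when d | 88 and 0 otherwise.
11 | 88, and φ(11) = 11 − 1 = 10.

10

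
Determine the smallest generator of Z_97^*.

φ(97) = 97 − 1 = 96 = 2^5 · 3.
Test candidates g = 2, 3, … against the prime factors q ∈ {2, 3} of φ(97): g is a generator iff g^(96/q) ≢ 1 for every such q.
g = 2: 2^48 ≡ 1 — hits 1, so not a primitive root.
g = 3: 3^48 ≡ 1 — hits 1, so not a primitive root.
g = 4: 4^48 ≡ 1 — hits 1, so not a primitive root.
g = 5: 5^48 ≡ 96; 5^32 ≡ 35 — none is 1, so 5 is a primitive root.
So 5 is the smallest generator of (Z/97Z)^×.

5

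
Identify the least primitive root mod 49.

3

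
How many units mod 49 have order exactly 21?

φ(49) = φ(7^2) = 7·(7−1) = 42 = 2 · 3 · 7.
(Z/49Z)^× is cyclic (|G| = 42); a cyclic group of order m has exactly φ(d) elements of each order d | m, and none otherwise.
21 = 3 · 7 divides 42, and φ(21) = 12.

12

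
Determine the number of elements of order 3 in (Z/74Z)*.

2

φ(74) = φ(2)·φ(37) = 1·36 = 36 = 2^2 · 3^2.
(Z/74Z)^× is cyclic (|G| = 36); a cyclic group of order m has exactly φ(d) elements of each order d | m, and none otherwise.
3 | 36, and φ(3) = 3 − 1 = 2.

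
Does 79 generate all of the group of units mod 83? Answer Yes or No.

Yes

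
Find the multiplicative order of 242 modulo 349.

348

ord(242) | φ(349) = 349 − 1 = 348 = 2^2 · 3 · 29.
Divisors of 348: 1, 2, 3, 4, 6, 12, 29, 58, 87, 116, 174, 348.
Test each divisor d:
242^1 ≡ 242 (mod 349)
242^2 ≡ 281 (mod 349)
242^3 ≡ 296 (mod 349)
242^4 ≡ 87 (mod 349)
242^6 ≡ 17 (mod 349)
242^12 ≡ 289 (mod 349)
242^29 ≡ 325 (mod 349)
242^58 ≡ 227 (mod 349)
242^87 ≡ 136 (mod 349)
242^116 ≡ 226 (mod 349)
242^174 ≡ 348 (mod 349)
242^348 ≡ 1 (mod 349) ✓
Therefore the multiplicative order of 242 modulo 349 is 348.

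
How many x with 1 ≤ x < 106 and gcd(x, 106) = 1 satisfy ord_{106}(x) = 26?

12

φ(106) = φ(2)·φ(53) = 1·52 = 52 = 2^2 · 13.
In a cyclic group of order 52, there are φ(d) elements of order d for each divisor d of 52, and zero for non-divisors.
26 = 2 · 13 divides 52, and φ(26) = 12.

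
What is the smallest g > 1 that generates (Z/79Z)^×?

3

φ(79) = 79 − 1 = 78 = 2 · 3 · 13.
g is a primitive root iff g^(78/q) ≢ 1 (mod 79) for each prime q ∈ {2, 3, 13}.
g = 2: 2^39 ≡ 1 — hits 1, so not a primitive root.
g = 3: 3^39 ≡ 78; 3^26 ≡ 23; 3^6 ≡ 18 — none is 1, so 3 is a primitive root.
The smallest primitive root modulo 79 is 3.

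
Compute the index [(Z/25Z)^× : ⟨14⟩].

2

The order of 14 must divide φ(25) = φ(5^2) = 5·(5−1) = 20 = 2^2 · 5.
Divisors of 20: 1, 2, 4, 5, 10, 20.
Test each divisor d:
14^1 ≡ 14
14^2 ≡ 21
14^4 ≡ 16
14^5 ≡ 24
14^10 ≡ 1
So ord_25(14) = 10, hence |⟨14⟩| = 10.
[(Z/25Z)^× : ⟨14⟩] = 20/10 = 2.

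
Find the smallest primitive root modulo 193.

5

φ(193) = 193 − 1 = 192 = 2^6 · 3.
Test candidates g = 2, 3, … against the prime factors q ∈ {2, 3} of φ(193): g is a generator iff g^(192/q) ≢ 1 for every such q.
g = 2: 2^96 ≡ 1 — hits 1, so not a primitive root.
g = 3: 3^96 ≡ 1 — hits 1, so not a primitive root.
g = 4: 4^96 ≡ 1 — hits 1, so not a primitive root.
g = 5: 5^96 ≡ 192; 5^64 ≡ 84 — none is 1, so 5 is a primitive root.
The smallest primitive root modulo 193 is 5.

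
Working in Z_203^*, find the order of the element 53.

By Lagrange's theorem, ord_203(53) divides φ(203) = φ(7·29) = (7−1)·(29−1) = 6·28 = 168 = 2^3 · 3 · 7.
Divisors of 168: 1, 2, 3, 4, 6, 7, 8, 12, 14, 21, 24, 28, 42, 56, 84, 168.
Compute 53^d (mod 203) for the divisors d until we hit 1:
53^1 ≡ 53
53^2 ≡ 170
53^3 ≡ 78
53^4 ≡ 74
53^6 ≡ 197
53^7 ≡ 88
53^8 ≡ 198
53^12 ≡ 36
53^14 ≡ 30
53^21 ≡ 1
Therefore the multiplicative order of 53 modulo 203 is 21.

21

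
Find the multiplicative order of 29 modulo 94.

ord(29) | φ(94) = φ(2)·φ(47) = 1·46 = 46 = 2 · 23.
Divisors of 46: 1, 2, 23, 46.
Compute 29^d (mod 94) for the divisors d until we hit 1:
29^1 ≡ 29
29^2 ≡ 89
29^23 ≡ 93
29^46 ≡ 1
The smallest such exponent is 46, so the order of 29 is 46.

46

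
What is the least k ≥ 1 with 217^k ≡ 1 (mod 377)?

84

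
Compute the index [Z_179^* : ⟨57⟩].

2

ord(57) | φ(179) = 179 − 1 = 178 = 2 · 89.
Divisors of 178: 1, 2, 89, 178.
Check 57^d mod 179 for each divisor in increasing order:
57^1 ≡ 57 (mod 179)
57^2 ≡ 27 (mod 179)
57^89 ≡ 1 (mod 179) ✓
Thus |⟨57⟩| = ord(57) = 89.
[(Z/179Z)^× : ⟨57⟩] = 178/89 = 2.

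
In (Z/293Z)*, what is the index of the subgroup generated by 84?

By Lagrange's theorem, ord_293(84) divides φ(293) = 293 − 1 = 292 = 2^2 · 73.
Divisors of 292: 1, 2, 4, 73, 146, 292.
Evaluate successive powers at the divisors of 292:
84^1 ≡ 84 (mod 293)
84^2 ≡ 24 (mod 293)
84^4 ≡ 283 (mod 293)
84^73 ≡ 1 (mod 293) ✓
The order of 84 is 73, so the subgroup it generates has 73 elements.
The index is φ(293) / ord(84) = 292 / 73 = 4.

4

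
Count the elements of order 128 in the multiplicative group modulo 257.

64

φ(257) = 257 − 1 = 256 = 2^8.
Since (Z/257Z)^× is cyclic of order 256, the number of elements of order d is φ(d) when d | 256 and 0 otherwise.
128 = 2^7 divides 256, and φ(128) = 64.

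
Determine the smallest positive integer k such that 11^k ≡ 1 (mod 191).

38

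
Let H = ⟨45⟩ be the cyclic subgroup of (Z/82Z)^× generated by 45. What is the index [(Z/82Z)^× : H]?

4

By Lagrange's theorem, ord_82(45) divides φ(82) = φ(2)·φ(41) = 1·40 = 40 = 2^3 · 5.
Divisors of 40: 1, 2, 4, 5, 8, 10, 20, 40.
Evaluate successive powers at the divisors of 40:
45^1 ≡ 45
45^2 ≡ 57
45^4 ≡ 51
45^5 ≡ 81
45^8 ≡ 59
45^10 ≡ 1
Thus |⟨45⟩| = ord(45) = 10.
The index is φ(82) / ord(45) = 40 / 10 = 4.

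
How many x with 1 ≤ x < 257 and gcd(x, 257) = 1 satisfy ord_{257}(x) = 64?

32

φ(257) = 257 − 1 = 256 = 2^8.
(Z/257Z)^× is cyclic (|G| = 256); a cyclic group of order m has exactly φ(d) elements of each order d | m, and none otherwise.
64 = 2^6 divides 256, and φ(64) = 32.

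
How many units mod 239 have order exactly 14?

6

φ(239) = 239 − 1 = 238 = 2 · 7 · 17.
(Z/239Z)^× is cyclic (|G| = 238); a cyclic group of order m has exactly φ(d) elements of each order d | m, and none otherwise.
14 = 2 · 7 divides 238, and φ(14) = 6.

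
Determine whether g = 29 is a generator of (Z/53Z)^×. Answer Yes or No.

φ(53) = 53 − 1 = 52 = 2^2 · 13.
29 is a primitive root mod 53 iff 29^(φ(53)/q) ≢ 1 for every prime q | φ(53), i.e. q ∈ {2, 13}.
29^26 ≡ 1 (mod 53)  [q = 2: ≡ 1 ✗]
29^4 ≡ 49 (mod 53)  [q = 13: ≢ 1 ✓]
The check at q = 2 fails, so 29 generates a proper subgroup.

No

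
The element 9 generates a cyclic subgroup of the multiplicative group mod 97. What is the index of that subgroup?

4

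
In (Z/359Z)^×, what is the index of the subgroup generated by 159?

Since 159 ∈ (Z/359Z)^×, its order divides φ(359) = 359 − 1 = 358 = 2 · 179.
Divisors of 358: 1, 2, 179, 358.
Evaluate successive powers at the divisors of 358:
159^1 ≡ 159 (mod 359)
159^2 ≡ 151 (mod 359)
159^179 ≡ 358 (mod 359)
159^358 ≡ 1 (mod 359) ✓
The order of 159 is 358, so the subgroup it generates has 358 elements.
Index = |(Z/359Z)^×| / |⟨159⟩| = 358 / 358 = 1.

1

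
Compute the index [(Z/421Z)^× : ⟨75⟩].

By Lagrange's theorem, ord_421(75) divides φ(421) = 421 − 1 = 420 = 2^2 · 3 · 5 · 7.
Divisors of 420: 1, 2, 3, 4, 5, 6, 7, 10, 12, 14, 15, 20, 21, 28, 30, 35, 42, 60, 70, 84, 105, 140, 210, 420.
Check 75^d mod 421 for each divisor in increasing order:
75^1 ≡ 75 (mod 421)
75^2 ≡ 152 (mod 421)
75^3 ≡ 33 (mod 421)
75^4 ≡ 370 (mod 421)
75^5 ≡ 385 (mod 421)
75^6 ≡ 247 (mod 421)
75^7 ≡ 1 (mod 421) ✓
So ord_421(75) = 7, hence |⟨75⟩| = 7.
The index is φ(421) / ord(75) = 420 / 7 = 60.

60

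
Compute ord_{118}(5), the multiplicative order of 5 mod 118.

29

ord(5) | φ(118) = φ(2)·φ(59) = 1·58 = 58 = 2 · 29.
Divisors of 58: 1, 2, 29, 58.
Evaluate successive powers at the divisors of 58:
5^1 ≡ 5
5^2 ≡ 25
5^29 ≡ 1
Therefore the multiplicative order of 5 modulo 118 is 29.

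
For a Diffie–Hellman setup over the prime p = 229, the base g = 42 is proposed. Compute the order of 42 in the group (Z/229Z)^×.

19

ord(42) | φ(229) = 229 − 1 = 228 = 2^2 · 3 · 19.
Divisors of 228: 1, 2, 3, 4, 6, 12, 19, 38, 57, 76, 114, 228.
Evaluate successive powers at the divisors of 228:
42^1 ≡ 42
42^2 ≡ 161
42^3 ≡ 121
42^4 ≡ 44
42^6 ≡ 214
42^12 ≡ 225
42^19 ≡ 1
So ord_229(42) = 19.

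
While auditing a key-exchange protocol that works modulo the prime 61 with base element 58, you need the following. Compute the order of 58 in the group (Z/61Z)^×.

5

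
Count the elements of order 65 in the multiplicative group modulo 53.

φ(53) = 53 − 1 = 52 = 2^2 · 13.
(Z/53Z)^× is cyclic (|G| = 52); a cyclic group of order m has exactly φ(d) elements of each order d | m, and none otherwise.
Here 52 is not a multiple of 65, so there are no elements of order 65.

0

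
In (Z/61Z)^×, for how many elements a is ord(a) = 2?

1

φ(61) = 61 − 1 = 60 = 2^2 · 3 · 5.
(Z/61Z)^× is cyclic (|G| = 60); a cyclic group of order m has exactly φ(d) elements of each order d | m, and none otherwise.
2 | 60, and φ(2) = 2 − 1 = 1.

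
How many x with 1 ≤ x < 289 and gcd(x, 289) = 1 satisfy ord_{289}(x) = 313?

φ(289) = φ(17^2) = 17·(17−1) = 272 = 2^4 · 17.
(Z/289Z)^× is cyclic (|G| = 272); a cyclic group of order m has exactly φ(d) elements of each order d | m, and none otherwise.
Here 272 is not a multiple of 313, so there are no elements of order 313.

0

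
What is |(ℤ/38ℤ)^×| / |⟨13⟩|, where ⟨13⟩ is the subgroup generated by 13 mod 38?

1

By Lagrange's theorem, ord_38(13) divides φ(38) = φ(2)·φ(19) = 1·18 = 18 = 2 · 3^2.
Divisors of 18: 1, 2, 3, 6, 9, 18.
Check 13^d mod 38 for each divisor in increasing order:
13^1 ≡ 13 (mod 38)
13^2 ≡ 17 (mod 38)
13^3 ≡ 31 (mod 38)
13^6 ≡ 11 (mod 38)
13^9 ≡ 37 (mod 38)
13^18 ≡ 1 (mod 38) ✓
The order of 13 is 18, so the subgroup it generates has 18 elements.
[(Z/38Z)^× : ⟨13⟩] = 18/18 = 1.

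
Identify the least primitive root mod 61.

2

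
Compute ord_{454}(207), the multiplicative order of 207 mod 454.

113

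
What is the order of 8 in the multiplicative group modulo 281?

70

The order of 8 must divide φ(281) = 281 − 1 = 280 = 2^3 · 5 · 7.
Divisors of 280: 1, 2, 4, 5, 7, 8, 10, 14, 20, 28, 35, 40, 56, 70, 140, 280.
Test each divisor d:
8^1 ≡ 8 (mod 281)
8^2 ≡ 64 (mod 281)
8^4 ≡ 162 (mod 281)
8^5 ≡ 172 (mod 281)
8^7 ≡ 49 (mod 281)
8^8 ≡ 111 (mod 281)
8^10 ≡ 79 (mod 281)
8^14 ≡ 153 (mod 281)
8^20 ≡ 59 (mod 281)
8^28 ≡ 86 (mod 281)
8^35 ≡ 280 (mod 281)
8^40 ≡ 109 (mod 281)
8^56 ≡ 90 (mod 281)
8^70 ≡ 1 (mod 281) ✓
The smallest such exponent is 70, so the order of 8 is 70.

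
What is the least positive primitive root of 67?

φ(67) = 67 − 1 = 66 = 2 · 3 · 11.
g is a primitive root iff g^(66/q) ≢ 1 (mod 67) for each prime q ∈ {2, 3, 11}.
g = 2: 2^33 ≡ 66; 2^22 ≡ 37; 2^6 ≡ 64 — none is 1, so 2 is a primitive root.
The smallest primitive root modulo 67 is 2.

2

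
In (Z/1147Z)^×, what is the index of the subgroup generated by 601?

12

The order of 601 must divide φ(1147) = φ(31·37) = (31−1)·(37−1) = 30·36 = 1080 = 2^3 · 3^3 · 5.
Divisors of 1080: 1, 2, 3, 4, 5, 6, 8, 9, 10, 12, 15, 18, 20, 24, 27, 30, 36, 40, 45, 54, 60, 72, 90, 108, 120, 135, 180, 216, 270, 360, 540, 1080.
Check 601^d mod 1147 for each divisor in increasing order:
601^1 ≡ 601 (mod 1147)
601^2 ≡ 1043 (mod 1147)
601^3 ≡ 581 (mod 1147)
601^4 ≡ 493 (mod 1147)
601^5 ≡ 367 (mod 1147)
601^6 ≡ 343 (mod 1147)
601^8 ≡ 1032 (mod 1147)
601^9 ≡ 852 (mod 1147)
601^10 ≡ 490 (mod 1147)
601^12 ≡ 655 (mod 1147)
601^15 ≡ 898 (mod 1147)
601^18 ≡ 1000 (mod 1147)
601^20 ≡ 377 (mod 1147)
601^24 ≡ 47 (mod 1147)
601^27 ≡ 926 (mod 1147)
601^30 ≡ 63 (mod 1147)
601^36 ≡ 963 (mod 1147)
601^40 ≡ 1048 (mod 1147)
601^45 ≡ 371 (mod 1147)
601^54 ≡ 667 (mod 1147)
601^60 ≡ 528 (mod 1147)
601^72 ≡ 593 (mod 1147)
601^90 ≡ 1 (mod 1147) ✓
Thus |⟨601⟩| = ord(601) = 90.
Index = |(Z/1147Z)^×| / |⟨601⟩| = 1080 / 90 = 12.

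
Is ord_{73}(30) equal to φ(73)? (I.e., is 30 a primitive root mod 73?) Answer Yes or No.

No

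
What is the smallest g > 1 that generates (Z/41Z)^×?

6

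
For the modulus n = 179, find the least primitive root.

2

φ(179) = 179 − 1 = 178 = 2 · 89.
g is a primitive root iff g^(178/q) ≢ 1 (mod 179) for each prime q ∈ {2, 89}.
g = 2: 2^89 ≡ 178; 2^2 ≡ 4 — none is 1, so 2 is a primitive root.
The smallest primitive root modulo 179 is 2.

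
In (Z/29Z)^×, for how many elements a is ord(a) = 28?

φ(29) = 29 − 1 = 28 = 2^2 · 7.
Since (Z/29Z)^× is cyclic of order 28, the number of elements of order d is φ(d) when d | 28 and 0 otherwise.
28 = 2^2 · 7 divides 28, and φ(28) = 12.

12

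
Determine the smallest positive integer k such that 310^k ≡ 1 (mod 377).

84

By Lagrange's theorem, ord_377(310) divides φ(377) = φ(13·29) = (13−1)·(29−1) = 12·28 = 336 = 2^4 · 3 · 7.
Divisors of 336: 1, 2, 3, 4, 6, 7, 8, 12, 14, 16, 21, 24, 28, 42, 48, 56, 84, 112, 168, 336.
Test each divisor d:
310^1 ≡ 310 (mod 377)
310^2 ≡ 342 (mod 377)
310^3 ≡ 83 (mod 377)
310^4 ≡ 94 (mod 377)
310^6 ≡ 103 (mod 377)
310^7 ≡ 262 (mod 377)
310^8 ≡ 165 (mod 377)
310^12 ≡ 53 (mod 377)
310^14 ≡ 30 (mod 377)
310^16 ≡ 81 (mod 377)
310^21 ≡ 320 (mod 377)
310^24 ≡ 170 (mod 377)
310^28 ≡ 146 (mod 377)
310^42 ≡ 233 (mod 377)
310^48 ≡ 248 (mod 377)
310^56 ≡ 204 (mod 377)
310^84 ≡ 1 (mod 377) ✓
So ord_377(310) = 84.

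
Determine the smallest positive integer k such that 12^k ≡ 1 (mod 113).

112

By Lagrange's theorem, ord_113(12) divides φ(113) = 113 − 1 = 112 = 2^4 · 7.
Divisors of 112: 1, 2, 4, 7, 8, 14, 16, 28, 56, 112.
Check 12^d mod 113 for each divisor in increasing order:
12^1 ≡ 12 (mod 113)
12^2 ≡ 31 (mod 113)
12^4 ≡ 57 (mod 113)
12^7 ≡ 73 (mod 113)
12^8 ≡ 85 (mod 113)
12^14 ≡ 18 (mod 113)
12^16 ≡ 106 (mod 113)
12^28 ≡ 98 (mod 113)
12^56 ≡ 112 (mod 113)
12^112 ≡ 1 (mod 113) ✓
So ord_113(12) = 112.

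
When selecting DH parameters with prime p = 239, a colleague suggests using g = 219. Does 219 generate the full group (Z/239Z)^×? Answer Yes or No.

φ(239) = 239 − 1 = 238 = 2 · 7 · 17.
It suffices to check that the order of 219 is not a proper divisor of 238: compute 219^(238/q) for q ∈ {2, 7, 17}.
219^119 ≡ 238 (mod 239)  [q = 2: ≢ 1 ✓]
219^34 ≡ 44 (mod 239)  [q = 7: ≢ 1 ✓]
219^14 ≡ 132 (mod 239)  [q = 17: ≢ 1 ✓]
All checks pass, so 219 has order 238 and is a primitive root modulo 239.

Yes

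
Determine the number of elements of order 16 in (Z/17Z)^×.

8

φ(17) = 17 − 1 = 16 = 2^4.
(Z/17Z)^× is cyclic (|G| = 16); a cyclic group of order m has exactly φ(d) elements of each order d | m, and none otherwise.
16 = 2^4 divides 16, and φ(16) = 8.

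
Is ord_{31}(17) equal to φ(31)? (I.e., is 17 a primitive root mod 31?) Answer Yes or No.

Yes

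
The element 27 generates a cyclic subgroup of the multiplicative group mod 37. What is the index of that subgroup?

6

ord(27) | φ(37) = 37 − 1 = 36 = 2^2 · 3^2.
Divisors of 36: 1, 2, 3, 4, 6, 9, 12, 18, 36.
Evaluate successive powers at the divisors of 36:
27^1 ≡ 27 (mod 37)
27^2 ≡ 26 (mod 37)
27^3 ≡ 36 (mod 37)
27^4 ≡ 10 (mod 37)
27^6 ≡ 1 (mod 37) ✓
So ord_37(27) = 6, hence |⟨27⟩| = 6.
[(Z/37Z)^× : ⟨27⟩] = 36/6 = 6.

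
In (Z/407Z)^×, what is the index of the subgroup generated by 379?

8

The order of 379 must divide φ(407) = φ(11·37) = (11−1)·(37−1) = 10·36 = 360 = 2^3 · 3^2 · 5.
Divisors of 360: 1, 2, 3, 4, 5, 6, 8, 9, 10, 12, 15, 18, 20, 24, 30, 36, 40, 45, 60, 72, 90, 120, 180, 360.
Evaluate successive powers at the divisors of 360:
379^1 ≡ 379 (mod 407)
379^2 ≡ 377 (mod 407)
379^3 ≡ 26 (mod 407)
379^4 ≡ 86 (mod 407)
379^5 ≡ 34 (mod 407)
379^6 ≡ 269 (mod 407)
379^8 ≡ 70 (mod 407)
379^9 ≡ 75 (mod 407)
379^10 ≡ 342 (mod 407)
379^12 ≡ 322 (mod 407)
379^15 ≡ 232 (mod 407)
379^18 ≡ 334 (mod 407)
379^20 ≡ 155 (mod 407)
379^24 ≡ 306 (mod 407)
379^30 ≡ 100 (mod 407)
379^36 ≡ 38 (mod 407)
379^40 ≡ 12 (mod 407)
379^45 ≡ 1 (mod 407) ✓
The order of 379 is 45, so the subgroup it generates has 45 elements.
Index = |(Z/407Z)^×| / |⟨379⟩| = 360 / 45 = 8.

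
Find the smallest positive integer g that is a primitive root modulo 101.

2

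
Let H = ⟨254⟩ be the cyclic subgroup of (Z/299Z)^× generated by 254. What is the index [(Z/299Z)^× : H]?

Since 254 ∈ (Z/299Z)^×, its order divides φ(299) = φ(13·23) = (13−1)·(23−1) = 12·22 = 264 = 2^3 · 3 · 11.
Divisors of 264: 1, 2, 3, 4, 6, 8, 11, 12, 22, 24, 33, 44, 66, 88, 132, 264.
Evaluate successive powers at the divisors of 264:
254^1 ≡ 254 (mod 299)
254^2 ≡ 231 (mod 299)
254^3 ≡ 70 (mod 299)
254^4 ≡ 139 (mod 299)
254^6 ≡ 116 (mod 299)
254^8 ≡ 185 (mod 299)
254^11 ≡ 93 (mod 299)
254^12 ≡ 1 (mod 299) ✓
So ord_299(254) = 12, hence |⟨254⟩| = 12.
Index = |(Z/299Z)^×| / |⟨254⟩| = 264 / 12 = 22.

22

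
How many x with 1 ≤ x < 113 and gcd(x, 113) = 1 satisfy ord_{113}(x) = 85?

0

φ(113) = 113 − 1 = 112 = 2^4 · 7.
In a cyclic group of order 112, there are φ(d) elements of order d for each divisor d of 112, and zero for non-divisors.
Here 112 is not a multiple of 85, so there are no elements of order 85.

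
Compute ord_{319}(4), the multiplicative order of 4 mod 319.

Since 4 ∈ (Z/319Z)^×, its order divides φ(319) = φ(11·29) = (11−1)·(29−1) = 10·28 = 280 = 2^3 · 5 · 7.
Divisors of 280: 1, 2, 4, 5, 7, 8, 10, 14, 20, 28, 35, 40, 56, 70, 140, 280.
Check 4^d mod 319 for each divisor in increasing order:
4^1 ≡ 4 (mod 319)
4^2 ≡ 16 (mod 319)
4^4 ≡ 256 (mod 319)
4^5 ≡ 67 (mod 319)
4^7 ≡ 115 (mod 319)
4^8 ≡ 141 (mod 319)
4^10 ≡ 23 (mod 319)
4^14 ≡ 146 (mod 319)
4^20 ≡ 210 (mod 319)
4^28 ≡ 262 (mod 319)
4^35 ≡ 144 (mod 319)
4^40 ≡ 78 (mod 319)
4^56 ≡ 59 (mod 319)
4^70 ≡ 1 (mod 319) ✓
Hence ord(4) = 70.

70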